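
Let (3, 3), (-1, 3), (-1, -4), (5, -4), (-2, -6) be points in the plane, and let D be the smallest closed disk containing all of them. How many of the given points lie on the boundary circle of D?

By Welzl's lemma the MEC is supported by two points (diametrically opposite) or three points (on a circumcircle).
The farthest pair is (3, 3)–(-2, -6) with squared distance 106. The circle on this segment as diameter has centre (0.5, -1.5) and r² = 106/4 = 26.5.
Check (-1, 3): distance² to centre = 22.5 ≤ 26.5, so it lies inside.
All remaining points lie in this disk, and no smaller disk contains both endpoints, so this is the minimum enclosing circle.
The points at distance exactly r from the centre are (3, 3), (5, -4), (-2, -6) — 3 points.

3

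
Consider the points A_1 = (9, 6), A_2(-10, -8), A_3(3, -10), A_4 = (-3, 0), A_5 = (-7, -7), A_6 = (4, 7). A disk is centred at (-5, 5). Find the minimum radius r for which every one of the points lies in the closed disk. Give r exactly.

17

The required radius is the distance from (-5, 5) to the farthest point.
Squared distances: 197, 194, 289, 29, 148, 85.
Maximum is 289, attained at A_3.
r = √289 = 17.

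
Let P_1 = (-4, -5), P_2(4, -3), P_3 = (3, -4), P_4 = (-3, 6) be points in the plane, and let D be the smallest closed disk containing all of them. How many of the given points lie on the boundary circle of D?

A smallest enclosing disk is always determined by at most three of the input points on its boundary.
The minimum enclosing circle is determined by three boundary points: P_1, P_2, P_4.
Their circumcentre is (-46/43, 12/43) with r² = 67405/1849.
The farthest remaining point P_3 is at distance² 64481/1849 ≤ 67405/1849.
The points at distance exactly r from the centre are P_1, P_2, P_4 — 3 points.

3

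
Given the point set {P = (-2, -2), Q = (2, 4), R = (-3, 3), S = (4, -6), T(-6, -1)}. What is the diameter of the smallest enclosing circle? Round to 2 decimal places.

11.95

A smallest enclosing disk is always determined by at most three of the input points on its boundary.
The minimum enclosing circle is determined by three boundary points: Q, S, T.
Their circumcentre is (-1/18, -29/18) with r² = 5785/162.
The farthest remaining point R is at distance² 4849/162 ≤ 5785/162.
Diameter = 2r = 2√(5785/162) ≈ 11.95.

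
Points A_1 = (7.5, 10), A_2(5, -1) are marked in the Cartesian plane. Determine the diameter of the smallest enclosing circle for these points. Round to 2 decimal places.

The smallest circle enclosing two points has them as diameter endpoints.
Centre = midpoint = (6.25, 4.5); r² = |A_1A_2|²/4 = 127.25/4 = 31.8125.
Diameter = 2r = 2√(31.8125) ≈ 11.28.

11.28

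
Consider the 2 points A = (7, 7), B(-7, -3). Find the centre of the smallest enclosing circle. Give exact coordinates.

The smallest circle enclosing two points has them as diameter endpoints.
Centre = midpoint = (0, 2); r² = |AB|²/4 = 296/4 = 74.
Centre = (0, 2).

(0, 2)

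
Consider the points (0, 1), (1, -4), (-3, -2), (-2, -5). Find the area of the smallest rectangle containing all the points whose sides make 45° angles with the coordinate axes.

24

In coordinates u = x + y, v = x − y the rectangle is axis-aligned; the map (x,y)→(u,v) scales areas by 2.
u-values: 1, -3, -5, -7; range = 1 − (-7) = 8.
v-values: -1, 5, -1, 3; range = 5 − (-1) = 6.
Area = (8 × 6) / 2 = 24.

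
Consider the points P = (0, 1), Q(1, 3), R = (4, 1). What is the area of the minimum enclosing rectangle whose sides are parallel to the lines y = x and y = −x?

In coordinates u = x + y, v = x − y the rectangle is axis-aligned; the map (x,y)→(u,v) scales areas by 2.
u-values: 1, 4, 5; range = 5 − 1 = 4.
v-values: -1, -2, 3; range = 3 − (-2) = 5.
Area = (4 × 5) / 2 = 10.

10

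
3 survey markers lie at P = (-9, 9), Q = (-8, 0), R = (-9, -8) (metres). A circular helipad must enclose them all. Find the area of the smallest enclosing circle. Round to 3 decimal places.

226.980

Side lengths²: PQ² = 82, PR² = 289, QR² = 65.
Since PR² = 289 ≥ 82 + 65 = 147, the angle opposite PR is not acute, so the smallest enclosing circle has PR as diameter.
Centre = midpoint of PR = (-9, 0.5), r² = 289/4 = 72.25.
Area = π·r² = π·72.25 ≈ 226.980.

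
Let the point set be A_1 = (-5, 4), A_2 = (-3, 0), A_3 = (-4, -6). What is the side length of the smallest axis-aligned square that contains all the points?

10

The bounding box has width 2 and height 10.
An axis-aligned square enclosing the set must have side ≥ max(width, height).
So the minimum side is max(2, 10) = 10.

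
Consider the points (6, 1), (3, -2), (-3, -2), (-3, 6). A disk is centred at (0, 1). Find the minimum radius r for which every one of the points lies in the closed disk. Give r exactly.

The required radius is the distance from (0, 1) to the farthest point.
Squared distances: 36, 18, 18, 34.
Maximum is 36, attained at (6, 1).
r = √36 = 6.

6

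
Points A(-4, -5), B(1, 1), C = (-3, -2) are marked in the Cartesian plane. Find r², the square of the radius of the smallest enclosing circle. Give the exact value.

15.25

Side lengths²: AB² = 61, AC² = 10, BC² = 25.
Since AB² = 61 ≥ 25 + 10 = 35, the angle opposite AB is not acute, so the smallest enclosing circle has AB as diameter.
Centre = midpoint of AB = (-1.5, -2), r² = 61/4 = 15.25.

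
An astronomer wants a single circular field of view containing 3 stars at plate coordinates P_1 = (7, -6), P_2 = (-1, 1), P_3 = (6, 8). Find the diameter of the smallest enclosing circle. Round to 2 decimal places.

14.07

Side lengths²: P_1P_2² = 113, P_1P_3² = 197, P_2P_3² = 98.
Since P_1P_3² = 197 < 113 + 98 = 211, the triangle is acute, so the smallest enclosing circle is the circumcircle.
Circumcentre = (181/30, 29/30), r² = 22261/450.
Diameter = 2r = 2√(22261/450) ≈ 14.07.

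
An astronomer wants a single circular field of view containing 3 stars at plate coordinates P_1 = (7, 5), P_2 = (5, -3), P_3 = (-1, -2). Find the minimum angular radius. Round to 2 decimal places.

Side lengths²: P_1P_2² = 68, P_1P_3² = 113, P_2P_3² = 37.
Since P_1P_3² = 113 ≥ 68 + 37 = 105, the angle opposite P_1P_3 is not acute, so the smallest enclosing circle has P_1P_3 as diameter.
Centre = midpoint of P_1P_3 = (3, 1.5), r² = 113/4 = 28.25.
r = √(28.25) ≈ 5.32.

5.32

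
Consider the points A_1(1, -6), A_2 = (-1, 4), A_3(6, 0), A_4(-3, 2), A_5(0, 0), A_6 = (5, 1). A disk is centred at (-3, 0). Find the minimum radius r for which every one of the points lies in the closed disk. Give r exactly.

The required radius is the distance from (-3, 0) to the farthest point.
Squared distances: 52, 20, 81, 4, 9, 65.
Maximum is 81, attained at A_3.
r = √81 = 9.

9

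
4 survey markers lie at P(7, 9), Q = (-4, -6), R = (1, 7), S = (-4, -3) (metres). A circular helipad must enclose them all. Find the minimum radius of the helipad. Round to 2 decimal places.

The minimum enclosing circle of a finite set is fixed by two of the points (as a diameter) or three (as a circumcircle).
The farthest pair is P–Q with squared distance 346. The circle on this segment as diameter has centre (1.5, 1.5) and r² = 346/4 = 86.5.
Check R: distance² to centre = 30.5 ≤ 86.5, so it lies inside.
All remaining points lie in this disk, and no smaller disk contains both endpoints, so this is the minimum enclosing circle.
r = √(86.5) ≈ 9.30.

9.30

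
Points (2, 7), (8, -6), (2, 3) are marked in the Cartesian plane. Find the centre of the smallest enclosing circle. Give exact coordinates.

Call the three points A, B, C in the order given.
Side lengths²: AB² = 205, AC² = 16, BC² = 117.
Since AB² = 205 ≥ 117 + 16 = 133, the angle opposite AB is not acute, so the smallest enclosing circle has AB as diameter.
Centre = midpoint of AB = (5, 0.5), r² = 205/4 = 51.25.
Centre = (5, 0.5).

(5, 0.5)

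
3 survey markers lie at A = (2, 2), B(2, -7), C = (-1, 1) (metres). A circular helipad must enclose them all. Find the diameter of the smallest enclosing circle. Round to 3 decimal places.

Side lengths²: AB² = 81, AC² = 10, BC² = 73.
Since AB² = 81 < 73 + 10 = 83, the triangle is acute, so the smallest enclosing circle is the circumcircle.
Circumcentre = (11/6, -2.5), r² = 365/18.
Diameter = 2r = 2√(365/18) ≈ 9.006.

9.006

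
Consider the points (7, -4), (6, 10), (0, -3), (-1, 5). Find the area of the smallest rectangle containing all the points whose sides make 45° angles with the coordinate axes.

In coordinates u = x + y, v = x − y the rectangle is axis-aligned; the map (x,y)→(u,v) scales areas by 2.
u-values: 3, 16, -3, 4; range = 16 − (-3) = 19.
v-values: 11, -4, 3, -6; range = 11 − (-6) = 17.
Area = (19 × 17) / 2 = 161.5.

161.5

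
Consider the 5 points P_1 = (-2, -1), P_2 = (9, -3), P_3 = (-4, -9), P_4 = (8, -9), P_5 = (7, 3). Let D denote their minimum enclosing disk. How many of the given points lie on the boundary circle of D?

A smallest enclosing disk is always determined by at most three of the input points on its boundary.
The minimum enclosing circle is determined by three boundary points: P_3, P_4, P_5.
Their circumcentre is (2, -83/24) with r² = 38425/576.
The farthest remaining point P_2 is at distance² 28345/576 ≤ 38425/576.
The points at distance exactly r from the centre are P_3, P_4, P_5 — 3 points.

3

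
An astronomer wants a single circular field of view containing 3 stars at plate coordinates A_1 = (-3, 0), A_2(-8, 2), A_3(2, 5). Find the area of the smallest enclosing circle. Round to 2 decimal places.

Side lengths²: A_1A_2² = 29, A_1A_3² = 50, A_2A_3² = 109.
Since A_2A_3² = 109 ≥ 50 + 29 = 79, the angle opposite A_2A_3 is not acute, so the smallest enclosing circle has A_2A_3 as diameter.
Centre = midpoint of A_2A_3 = (-3, 3.5), r² = 109/4 = 27.25.
Area = π·r² = π·27.25 ≈ 85.61.

85.61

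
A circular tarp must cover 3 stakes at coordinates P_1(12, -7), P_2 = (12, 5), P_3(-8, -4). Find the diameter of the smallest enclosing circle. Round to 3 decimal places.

22.177

Side lengths²: P_1P_2² = 144, P_1P_3² = 409, P_2P_3² = 481.
Since P_2P_3² = 481 < 409 + 144 = 553, the triangle is acute, so the smallest enclosing circle is the circumcircle.
Circumcentre = (2.675, -1), r² = 122.955625.
Diameter = 2r = 2√(122.955625) ≈ 22.177.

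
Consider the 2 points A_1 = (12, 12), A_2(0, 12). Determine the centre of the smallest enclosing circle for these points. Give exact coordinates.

The smallest circle enclosing two points has them as diameter endpoints.
Centre = midpoint = (6, 12); r² = |A_1A_2|²/4 = 144/4 = 36.
Centre = (6, 12).

(6, 12)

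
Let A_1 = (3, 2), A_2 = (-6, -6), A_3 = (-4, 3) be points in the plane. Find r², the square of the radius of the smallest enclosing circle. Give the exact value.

Side lengths²: A_1A_2² = 145, A_1A_3² = 50, A_2A_3² = 85.
Since A_1A_2² = 145 ≥ 85 + 50 = 135, the angle opposite A_1A_2 is not acute, so the smallest enclosing circle has A_1A_2 as diameter.
Centre = midpoint of A_1A_2 = (-1.5, -2), r² = 145/4 = 36.25.

36.25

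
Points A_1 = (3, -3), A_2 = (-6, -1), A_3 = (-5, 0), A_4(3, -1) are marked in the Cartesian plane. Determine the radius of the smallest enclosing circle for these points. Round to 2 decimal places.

The minimum enclosing circle of a finite set is fixed by two of the points (as a diameter) or three (as a circumcircle).
The farthest pair is A_1–A_2 with squared distance 85. The circle on this segment as diameter has centre (-1.5, -2) and r² = 85/4 = 21.25.
Check A_3: distance² to centre = 16.25 ≤ 21.25, so it lies inside.
All remaining points lie in this disk, and no smaller disk contains both endpoints, so this is the minimum enclosing circle.
r = √(21.25) ≈ 4.61.

4.61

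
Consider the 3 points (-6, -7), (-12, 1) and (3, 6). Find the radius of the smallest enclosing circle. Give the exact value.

Call the three points A, B, C in the order given.
Side lengths²: AB² = 100, AC² = 250, BC² = 250.
Since BC² = 250 < 250 + 100 = 350, the triangle is acute, so the smallest enclosing circle is the circumcircle.
Circumcentre = (-11/3, 1), r² = 625/9.
r = √(625/9) = 25/3.

25/3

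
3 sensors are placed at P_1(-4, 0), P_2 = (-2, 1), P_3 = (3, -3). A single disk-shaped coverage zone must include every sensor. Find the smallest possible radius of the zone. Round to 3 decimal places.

Side lengths²: P_1P_2² = 5, P_1P_3² = 58, P_2P_3² = 41.
Since P_1P_3² = 58 ≥ 41 + 5 = 46, the angle opposite P_1P_3 is not acute, so the smallest enclosing circle has P_1P_3 as diameter.
Centre = midpoint of P_1P_3 = (-0.5, -1.5), r² = 58/4 = 14.5.
r = √(14.5) ≈ 3.808.

3.808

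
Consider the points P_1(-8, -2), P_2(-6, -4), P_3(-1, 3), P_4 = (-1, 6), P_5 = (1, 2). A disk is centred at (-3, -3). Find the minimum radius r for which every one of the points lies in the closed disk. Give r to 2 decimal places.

9.22

The required radius is the distance from (-3, -3) to the farthest point.
Squared distances: 26, 10, 40, 85, 41.
Maximum is 85, attained at P_4.
r = √85 ≈ 9.22.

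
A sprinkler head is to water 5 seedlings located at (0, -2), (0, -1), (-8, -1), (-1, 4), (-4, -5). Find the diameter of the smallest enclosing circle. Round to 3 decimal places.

The minimum enclosing circle of a finite set is fixed by two of the points (as a diameter) or three (as a circumcircle).
The minimum enclosing circle is determined by three boundary points: (-8, -1), (-1, 4), (-4, -5).
Their circumcentre is (-3.25, -0.25) with r² = 23.125.
The farthest remaining point (0, -2) is at distance² 13.625 ≤ 23.125.
Diameter = 2r = 2√(23.125) ≈ 9.618.

9.618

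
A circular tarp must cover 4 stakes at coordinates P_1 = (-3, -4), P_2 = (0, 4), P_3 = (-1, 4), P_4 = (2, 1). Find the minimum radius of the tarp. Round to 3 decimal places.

4.272

The minimum enclosing circle of a finite set is fixed by two of the points (as a diameter) or three (as a circumcircle).
The farthest pair is P_1–P_2 with squared distance 73. The circle on this segment as diameter has centre (-1.5, 0) and r² = 73/4 = 18.25.
Check P_3: distance² to centre = 16.25 ≤ 18.25, so it lies inside.
All remaining points lie in this disk, and no smaller disk contains both endpoints, so this is the minimum enclosing circle.
r = √(18.25) ≈ 4.272.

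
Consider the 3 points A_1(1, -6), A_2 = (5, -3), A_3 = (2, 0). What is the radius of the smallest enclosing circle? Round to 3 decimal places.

Side lengths²: A_1A_2² = 25, A_1A_3² = 37, A_2A_3² = 18.
Since A_1A_3² = 37 < 25 + 18 = 43, the triangle is acute, so the smallest enclosing circle is the circumcircle.
Circumcentre = (27/14, -43/14), r² = 925/98.
r = √(925/98) ≈ 3.072.

3.072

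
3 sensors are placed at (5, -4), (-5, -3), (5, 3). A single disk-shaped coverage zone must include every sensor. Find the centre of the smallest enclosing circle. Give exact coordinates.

(0.3, -0.5)

Call the three points A, B, C in the order given.
Side lengths²: AB² = 101, AC² = 49, BC² = 136.
Since BC² = 136 < 101 + 49 = 150, the triangle is acute, so the smallest enclosing circle is the circumcircle.
Circumcentre = (0.3, -0.5), r² = 34.34.
Centre = (0.3, -0.5).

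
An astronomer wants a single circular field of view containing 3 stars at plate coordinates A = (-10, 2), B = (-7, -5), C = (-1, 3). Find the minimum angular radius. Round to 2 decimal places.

Side lengths²: AB² = 58, AC² = 82, BC² = 100.
Since BC² = 100 < 82 + 58 = 140, the triangle is acute, so the smallest enclosing circle is the circumcircle.
Circumcentre = (-172/33, -1/11), r² = 29725/1089.
r = √(29725/1089) ≈ 5.22.

5.22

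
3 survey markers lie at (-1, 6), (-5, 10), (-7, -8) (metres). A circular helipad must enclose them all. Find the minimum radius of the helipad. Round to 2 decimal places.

Call the three points A, B, C in the order given.
Side lengths²: AB² = 32, AC² = 232, BC² = 328.
Since BC² = 328 ≥ 232 + 32 = 264, the angle opposite BC is not acute, so the smallest enclosing circle has BC as diameter.
Centre = midpoint of BC = (-6, 1), r² = 328/4 = 82.
r = √82 ≈ 9.06.

9.06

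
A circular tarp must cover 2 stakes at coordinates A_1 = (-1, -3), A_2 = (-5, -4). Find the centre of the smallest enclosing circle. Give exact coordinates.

The smallest circle enclosing two points has them as diameter endpoints.
Centre = midpoint = (-3, -3.5); r² = |A_1A_2|²/4 = 17/4 = 4.25.
Centre = (-3, -3.5).

(-3, -3.5)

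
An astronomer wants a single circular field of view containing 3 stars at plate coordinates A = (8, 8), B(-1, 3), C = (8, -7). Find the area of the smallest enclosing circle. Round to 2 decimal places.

Side lengths²: AB² = 106, AC² = 225, BC² = 181.
Since AC² = 225 < 181 + 106 = 287, the triangle is acute, so the smallest enclosing circle is the circumcircle.
Circumcentre = (113/18, 0.5), r² = 9593/162.
Area = π·r² = π·9593/162 ≈ 186.03.

186.03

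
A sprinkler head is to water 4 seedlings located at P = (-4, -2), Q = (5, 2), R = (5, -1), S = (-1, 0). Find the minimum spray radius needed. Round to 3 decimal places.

4.924

The minimum enclosing circle of a finite set is fixed by two of the points (as a diameter) or three (as a circumcircle).
The farthest pair is P–Q with squared distance 97. The circle on this segment as diameter has centre (0.5, 0) and r² = 97/4 = 24.25.
Check R: distance² to centre = 21.25 ≤ 24.25, so it lies inside.
All remaining points lie in this disk, and no smaller disk contains both endpoints, so this is the minimum enclosing circle.
r = √(24.25) ≈ 4.924.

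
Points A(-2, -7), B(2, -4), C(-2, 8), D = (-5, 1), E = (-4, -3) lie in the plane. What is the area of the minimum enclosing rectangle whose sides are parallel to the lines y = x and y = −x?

120

In coordinates u = x + y, v = x − y the rectangle is axis-aligned; the map (x,y)→(u,v) scales areas by 2.
u-values: -9, -2, 6, -4, -7; range = 6 − (-9) = 15.
v-values: 5, 6, -10, -6, -1; range = 6 − (-10) = 16.
Area = (15 × 16) / 2 = 120.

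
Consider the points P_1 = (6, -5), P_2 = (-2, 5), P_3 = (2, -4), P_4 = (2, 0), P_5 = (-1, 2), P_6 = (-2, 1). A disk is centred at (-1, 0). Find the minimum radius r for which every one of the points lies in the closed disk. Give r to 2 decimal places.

The required radius is the distance from (-1, 0) to the farthest point.
Squared distances: 74, 26, 25, 9, 4, 2.
Maximum is 74, attained at P_1.
r = √74 ≈ 8.60.

8.60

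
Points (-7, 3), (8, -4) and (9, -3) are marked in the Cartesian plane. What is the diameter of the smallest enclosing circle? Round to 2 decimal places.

17.09

Call the three points A, B, C in the order given.
Side lengths²: AB² = 274, AC² = 292, BC² = 2.
Since AC² = 292 ≥ 274 + 2 = 276, the angle opposite AC is not acute, so the smallest enclosing circle has AC as diameter.
Centre = midpoint of AC = (1, 0), r² = 292/4 = 73.
Diameter = 2r = 2√73 ≈ 17.09.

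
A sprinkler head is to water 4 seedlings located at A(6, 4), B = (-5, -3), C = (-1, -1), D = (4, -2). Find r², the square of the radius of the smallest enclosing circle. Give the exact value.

42.5

A smallest enclosing disk is always determined by at most three of the input points on its boundary.
The farthest pair is A–B with squared distance 170. The circle on this segment as diameter has centre (0.5, 0.5) and r² = 170/4 = 42.5.
Check C: distance² to centre = 4.5 ≤ 42.5, so it lies inside.
All remaining points lie in this disk, and no smaller disk contains both endpoints, so this is the minimum enclosing circle.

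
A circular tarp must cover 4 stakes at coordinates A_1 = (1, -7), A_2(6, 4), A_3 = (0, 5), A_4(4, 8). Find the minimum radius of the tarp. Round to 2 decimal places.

7.65

The minimum enclosing circle of a finite set is fixed by two of the points (as a diameter) or three (as a circumcircle).
The farthest pair is A_1–A_4 with squared distance 234. The circle on this segment as diameter has centre (2.5, 0.5) and r² = 234/4 = 58.5.
Check A_2: distance² to centre = 24.5 ≤ 58.5, so it lies inside.
All remaining points lie in this disk, and no smaller disk contains both endpoints, so this is the minimum enclosing circle.
r = √(58.5) ≈ 7.65.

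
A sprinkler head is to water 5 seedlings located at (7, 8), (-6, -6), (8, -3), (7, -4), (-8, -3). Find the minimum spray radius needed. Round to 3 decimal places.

A smallest enclosing disk is always determined by at most three of the input points on its boundary.
The farthest pair is (7, 8)–(-6, -6) with squared distance 365. The circle on this segment as diameter has centre (0.5, 1) and r² = 365/4 = 91.25.
Check (8, -3): distance² to centre = 72.25 ≤ 91.25, so it lies inside.
All remaining points lie in this disk, and no smaller disk contains both endpoints, so this is the minimum enclosing circle.
r = √(91.25) ≈ 9.552.

9.552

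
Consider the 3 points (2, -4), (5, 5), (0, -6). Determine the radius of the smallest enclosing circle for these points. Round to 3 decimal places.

6.042

Call the three points A, B, C in the order given.
Side lengths²: AB² = 90, AC² = 8, BC² = 146.
Since BC² = 146 ≥ 90 + 8 = 98, the angle opposite BC is not acute, so the smallest enclosing circle has BC as diameter.
Centre = midpoint of BC = (2.5, -0.5), r² = 146/4 = 36.5.
r = √(36.5) ≈ 6.042.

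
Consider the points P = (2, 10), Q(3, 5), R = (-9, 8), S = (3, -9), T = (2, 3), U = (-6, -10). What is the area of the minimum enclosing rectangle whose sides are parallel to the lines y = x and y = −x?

In coordinates u = x + y, v = x − y the rectangle is axis-aligned; the map (x,y)→(u,v) scales areas by 2.
u-values: 12, 8, -1, -6, 5, -16; range = 12 − (-16) = 28.
v-values: -8, -2, -17, 12, -1, 4; range = 12 − (-17) = 29.
Area = (28 × 29) / 2 = 406.

406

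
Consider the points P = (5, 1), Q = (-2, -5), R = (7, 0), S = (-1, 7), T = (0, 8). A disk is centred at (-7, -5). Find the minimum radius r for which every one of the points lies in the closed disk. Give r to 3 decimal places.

The required radius is the distance from (-7, -5) to the farthest point.
Squared distances: 180, 25, 221, 180, 218.
Maximum is 221, attained at R.
r = √221 ≈ 14.866.

14.866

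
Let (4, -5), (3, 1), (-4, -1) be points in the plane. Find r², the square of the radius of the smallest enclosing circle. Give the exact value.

Call the three points A, B, C in the order given.
Side lengths²: AB² = 37, AC² = 80, BC² = 53.
Since AC² = 80 < 53 + 37 = 90, the triangle is acute, so the smallest enclosing circle is the circumcircle.
Circumcentre = (5/22, -28/11), r² = 9805/484.

9805/484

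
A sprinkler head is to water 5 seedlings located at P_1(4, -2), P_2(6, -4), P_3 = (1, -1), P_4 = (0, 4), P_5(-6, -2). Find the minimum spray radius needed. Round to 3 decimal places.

6.145

A smallest enclosing disk is always determined by at most three of the input points on its boundary.
The minimum enclosing circle is determined by three boundary points: P_2, P_4, P_5.
Their circumcentre is (1/7, -15/7) with r² = 1850/49.
The farthest remaining point P_1 is at distance² 730/49 ≤ 1850/49.
r = √(1850/49) ≈ 6.145.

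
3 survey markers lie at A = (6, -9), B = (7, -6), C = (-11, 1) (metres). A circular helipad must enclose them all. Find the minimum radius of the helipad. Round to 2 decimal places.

9.86

Side lengths²: AB² = 10, AC² = 389, BC² = 373.
Since AC² = 389 ≥ 373 + 10 = 383, the angle opposite AC is not acute, so the smallest enclosing circle has AC as diameter.
Centre = midpoint of AC = (-2.5, -4), r² = 389/4 = 97.25.
r = √(97.25) ≈ 9.86.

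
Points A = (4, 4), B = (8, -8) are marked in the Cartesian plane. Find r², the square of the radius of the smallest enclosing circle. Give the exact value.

40

The smallest circle enclosing two points has them as diameter endpoints.
Centre = midpoint = (6, -2); r² = |AB|²/4 = 160/4 = 40.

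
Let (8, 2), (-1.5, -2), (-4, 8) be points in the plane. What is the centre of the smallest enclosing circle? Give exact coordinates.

Call the three points A, B, C in the order given.
Side lengths²: AB² = 106.25, AC² = 180, BC² = 106.25.
Since AC² = 180 < 106.25 + 106.25 = 212.5, the triangle is acute, so the smallest enclosing circle is the circumcircle.
Circumcentre = (43/28, 57/14), r² = 36125/784.
Centre = (43/28, 57/14).

(43/28, 57/14)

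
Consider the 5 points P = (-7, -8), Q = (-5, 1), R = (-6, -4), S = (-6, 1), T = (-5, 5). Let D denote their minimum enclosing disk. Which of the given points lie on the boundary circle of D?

P, T

The minimum enclosing circle of a finite set is fixed by two of the points (as a diameter) or three (as a circumcircle).
The farthest pair is P–T with squared distance 173. The circle on this segment as diameter has centre (-6, -1.5) and r² = 173/4 = 43.25.
Check Q: distance² to centre = 7.25 ≤ 43.25, so it lies inside.
All remaining points lie in this disk, and no smaller disk contains both endpoints, so this is the minimum enclosing circle.
The points at distance exactly r from the centre are P, T — 2 points.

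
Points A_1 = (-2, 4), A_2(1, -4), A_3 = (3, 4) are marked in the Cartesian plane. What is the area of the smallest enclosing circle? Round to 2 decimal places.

60.92

Side lengths²: A_1A_2² = 73, A_1A_3² = 25, A_2A_3² = 68.
Since A_1A_2² = 73 < 68 + 25 = 93, the triangle is acute, so the smallest enclosing circle is the circumcircle.
Circumcentre = (0.5, 0.375), r² = 19.390625.
Area = π·r² = π·19.390625 ≈ 60.92.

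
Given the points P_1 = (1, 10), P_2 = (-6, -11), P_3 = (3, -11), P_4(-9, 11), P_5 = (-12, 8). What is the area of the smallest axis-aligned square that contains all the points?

484

The bounding box has width 15 and height 22.
An axis-aligned square enclosing the set must have side ≥ max(width, height).
So the minimum side is max(15, 22) = 22.
Area = 22² = 484.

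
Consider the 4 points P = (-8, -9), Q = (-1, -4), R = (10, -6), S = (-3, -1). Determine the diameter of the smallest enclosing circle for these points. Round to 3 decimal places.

18.248

The farthest pair is P–R with squared distance 333. The circle on this segment as diameter has centre (1, -7.5) and r² = 333/4 = 83.25.
Check Q: distance² to centre = 16.25 ≤ 83.25, so it lies inside.
All remaining points lie in this disk, and no smaller disk contains both endpoints, so this is the minimum enclosing circle.
Diameter = 2r = 2√(83.25) ≈ 18.248.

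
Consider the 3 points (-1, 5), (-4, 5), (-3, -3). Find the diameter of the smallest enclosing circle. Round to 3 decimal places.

Call the three points A, B, C in the order given.
Side lengths²: AB² = 9, AC² = 68, BC² = 65.
Since AC² = 68 < 65 + 9 = 74, the triangle is acute, so the smallest enclosing circle is the circumcircle.
Circumcentre = (-2.5, 1.125), r² = 17.265625.
Diameter = 2r = 2√(17.265625) ≈ 8.310.

8.310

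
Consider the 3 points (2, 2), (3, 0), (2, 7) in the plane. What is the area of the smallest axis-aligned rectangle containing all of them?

x ranges over [2, 3], width 1.
y ranges over [0, 7], height 7.
Area = 1 × 7 = 7.

7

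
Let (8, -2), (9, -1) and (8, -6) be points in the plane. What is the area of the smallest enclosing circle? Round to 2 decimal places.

20.42

Call the three points A, B, C in the order given.
Side lengths²: AB² = 2, AC² = 16, BC² = 26.
Since BC² = 26 ≥ 16 + 2 = 18, the angle opposite BC is not acute, so the smallest enclosing circle has BC as diameter.
Centre = midpoint of BC = (8.5, -3.5), r² = 26/4 = 6.5.
Area = π·r² = π·6.5 ≈ 20.42.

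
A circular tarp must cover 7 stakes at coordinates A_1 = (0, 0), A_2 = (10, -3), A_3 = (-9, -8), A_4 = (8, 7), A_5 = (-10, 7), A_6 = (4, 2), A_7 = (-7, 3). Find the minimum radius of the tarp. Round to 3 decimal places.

The minimum enclosing circle is determined by three boundary points: A_2, A_3, A_5.
Their circumcentre is (-28/29, 2/29) with r² = 109045/841.
The farthest remaining point A_4 is at distance² 108001/841 ≤ 109045/841.
r = √(109045/841) ≈ 11.387.

11.387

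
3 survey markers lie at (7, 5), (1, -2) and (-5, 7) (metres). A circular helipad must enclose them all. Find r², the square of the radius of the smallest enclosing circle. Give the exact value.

Call the three points A, B, C in the order given.
Side lengths²: AB² = 85, AC² = 148, BC² = 117.
Since AC² = 148 < 117 + 85 = 202, the triangle is acute, so the smallest enclosing circle is the circumcircle.
Circumcentre = (0.71875, 4.3125), r² = 39.9267578125.

39.9267578125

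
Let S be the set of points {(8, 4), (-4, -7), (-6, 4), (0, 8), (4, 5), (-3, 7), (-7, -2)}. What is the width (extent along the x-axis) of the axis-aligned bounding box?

max x = 8, min x = -7, so width = 15.

15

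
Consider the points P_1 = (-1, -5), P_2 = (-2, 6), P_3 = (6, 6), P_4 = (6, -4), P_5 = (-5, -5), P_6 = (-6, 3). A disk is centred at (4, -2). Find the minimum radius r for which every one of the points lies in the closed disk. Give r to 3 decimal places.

11.180

The required radius is the distance from (4, -2) to the farthest point.
Squared distances: 34, 100, 68, 8, 90, 125.
Maximum is 125, attained at P_6.
r = √125 ≈ 11.180.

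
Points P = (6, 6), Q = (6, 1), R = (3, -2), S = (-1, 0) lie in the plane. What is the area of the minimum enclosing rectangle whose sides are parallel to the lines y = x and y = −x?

39

In coordinates u = x + y, v = x − y the rectangle is axis-aligned; the map (x,y)→(u,v) scales areas by 2.
u-values: 12, 7, 1, -1; range = 12 − (-1) = 13.
v-values: 0, 5, 5, -1; range = 5 − (-1) = 6.
Area = (13 × 6) / 2 = 39.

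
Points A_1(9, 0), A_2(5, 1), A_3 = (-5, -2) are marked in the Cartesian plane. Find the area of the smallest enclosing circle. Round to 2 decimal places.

157.08

Side lengths²: A_1A_2² = 17, A_1A_3² = 200, A_2A_3² = 109.
Since A_1A_3² = 200 ≥ 109 + 17 = 126, the angle opposite A_1A_3 is not acute, so the smallest enclosing circle has A_1A_3 as diameter.
Centre = midpoint of A_1A_3 = (2, -1), r² = 200/4 = 50.
Area = π·r² = π·50 ≈ 157.08.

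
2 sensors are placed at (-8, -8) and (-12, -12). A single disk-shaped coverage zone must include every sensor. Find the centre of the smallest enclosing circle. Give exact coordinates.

(-10, -10)

The smallest circle enclosing two points has them as diameter endpoints.
Centre = midpoint = (-10, -10); r² = |(-8, -8)−(-12, -12)|²/4 = 32/4 = 8.
Centre = (-10, -10).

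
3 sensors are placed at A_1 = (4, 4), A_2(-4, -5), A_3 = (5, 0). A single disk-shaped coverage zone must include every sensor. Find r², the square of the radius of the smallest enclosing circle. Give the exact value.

36.25

Side lengths²: A_1A_2² = 145, A_1A_3² = 17, A_2A_3² = 106.
Since A_1A_2² = 145 ≥ 106 + 17 = 123, the angle opposite A_1A_2 is not acute, so the smallest enclosing circle has A_1A_2 as diameter.
Centre = midpoint of A_1A_2 = (0, -0.5), r² = 145/4 = 36.25.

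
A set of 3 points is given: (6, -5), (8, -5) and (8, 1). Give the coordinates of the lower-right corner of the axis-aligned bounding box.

(8, -5)

x-range [6, 8], y-range [-5, 1].
The lower-right corner is (8, -5).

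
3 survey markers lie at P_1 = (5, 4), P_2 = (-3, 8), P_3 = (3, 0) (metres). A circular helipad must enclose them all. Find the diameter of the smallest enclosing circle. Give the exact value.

10

Side lengths²: P_1P_2² = 80, P_1P_3² = 20, P_2P_3² = 100.
Since P_2P_3² = 100 ≥ 80 + 20 = 100, the angle opposite P_2P_3 is not acute, so the smallest enclosing circle has P_2P_3 as diameter.
Centre = midpoint of P_2P_3 = (0, 4), r² = 100/4 = 25.
Diameter = 2r = 2√25 = 10.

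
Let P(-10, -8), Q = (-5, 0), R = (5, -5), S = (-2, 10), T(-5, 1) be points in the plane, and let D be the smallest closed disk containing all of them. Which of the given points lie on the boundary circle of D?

The minimum enclosing circle of a finite set is fixed by two of the points (as a diameter) or three (as a circumcircle).
The minimum enclosing circle is determined by three boundary points: P, R, S.
Their circumcentre is (-156/41, 1/41) with r² = 172757/1681.
The farthest remaining point T is at distance² 4001/1681 ≤ 172757/1681.
The points at distance exactly r from the centre are P, R, S — 3 points.

P, R, S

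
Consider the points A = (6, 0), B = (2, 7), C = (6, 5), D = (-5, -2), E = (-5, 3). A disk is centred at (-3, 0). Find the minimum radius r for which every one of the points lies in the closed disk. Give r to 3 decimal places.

10.296

The required radius is the distance from (-3, 0) to the farthest point.
Squared distances: 81, 74, 106, 8, 13.
Maximum is 106, attained at C.
r = √106 ≈ 10.296.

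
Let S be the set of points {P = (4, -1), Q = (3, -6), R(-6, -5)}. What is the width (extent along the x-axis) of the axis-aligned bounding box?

10

max x = 4, min x = -6, so width = 10.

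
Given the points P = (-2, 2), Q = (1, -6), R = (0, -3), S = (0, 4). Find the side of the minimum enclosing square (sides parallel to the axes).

10

The bounding box has width 3 and height 10.
An axis-aligned square enclosing the set must have side ≥ max(width, height).
So the minimum side is max(3, 10) = 10.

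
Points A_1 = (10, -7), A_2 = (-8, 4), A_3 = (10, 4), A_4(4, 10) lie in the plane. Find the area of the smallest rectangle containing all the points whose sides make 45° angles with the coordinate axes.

261

In coordinates u = x + y, v = x − y the rectangle is axis-aligned; the map (x,y)→(u,v) scales areas by 2.
u-values: 3, -4, 14, 14; range = 14 − (-4) = 18.
v-values: 17, -12, 6, -6; range = 17 − (-12) = 29.
Area = (18 × 29) / 2 = 261.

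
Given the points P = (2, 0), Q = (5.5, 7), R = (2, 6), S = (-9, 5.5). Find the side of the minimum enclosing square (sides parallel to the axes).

The bounding box has width 14.5 and height 7.
An axis-aligned square enclosing the set must have side ≥ max(width, height).
So the minimum side is max(14.5, 7) = 14.5.

14.5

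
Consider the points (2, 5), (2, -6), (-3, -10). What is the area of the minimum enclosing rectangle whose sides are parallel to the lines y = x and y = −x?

In coordinates u = x + y, v = x − y the rectangle is axis-aligned; the map (x,y)→(u,v) scales areas by 2.
u-values: 7, -4, -13; range = 7 − (-13) = 20.
v-values: -3, 8, 7; range = 8 − (-3) = 11.
Area = (20 × 11) / 2 = 110.

110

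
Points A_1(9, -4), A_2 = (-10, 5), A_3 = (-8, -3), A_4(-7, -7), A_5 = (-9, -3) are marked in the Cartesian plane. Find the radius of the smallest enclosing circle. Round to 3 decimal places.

10.512

The minimum enclosing circle of a finite set is fixed by two of the points (as a diameter) or three (as a circumcircle).
The farthest pair is A_1–A_2 with squared distance 442. The circle on this segment as diameter has centre (-0.5, 0.5) and r² = 442/4 = 110.5.
Check A_3: distance² to centre = 68.5 ≤ 110.5, so it lies inside.
All remaining points lie in this disk, and no smaller disk contains both endpoints, so this is the minimum enclosing circle.
r = √(110.5) ≈ 10.512.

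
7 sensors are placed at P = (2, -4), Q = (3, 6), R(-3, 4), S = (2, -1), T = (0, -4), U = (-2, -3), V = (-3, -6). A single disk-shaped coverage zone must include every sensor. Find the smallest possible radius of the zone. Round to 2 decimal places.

The minimum enclosing circle of a finite set is fixed by two of the points (as a diameter) or three (as a circumcircle).
The farthest pair is Q–V with squared distance 180. The circle on this segment as diameter has centre (0, 0) and r² = 180/4 = 45.
Check P: distance² to centre = 20 ≤ 45, so it lies inside.
All remaining points lie in this disk, and no smaller disk contains both endpoints, so this is the minimum enclosing circle.
r = √45 ≈ 6.71.

6.71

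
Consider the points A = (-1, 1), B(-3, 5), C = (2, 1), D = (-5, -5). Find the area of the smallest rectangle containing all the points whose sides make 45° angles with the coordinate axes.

In coordinates u = x + y, v = x − y the rectangle is axis-aligned; the map (x,y)→(u,v) scales areas by 2.
u-values: 0, 2, 3, -10; range = 3 − (-10) = 13.
v-values: -2, -8, 1, 0; range = 1 − (-8) = 9.
Area = (13 × 9) / 2 = 58.5.

58.5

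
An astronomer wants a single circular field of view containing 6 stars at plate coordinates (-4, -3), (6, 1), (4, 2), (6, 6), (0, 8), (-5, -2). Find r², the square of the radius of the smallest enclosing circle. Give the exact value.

46.25

The farthest pair is (6, 6)–(-5, -2) with squared distance 185. The circle on this segment as diameter has centre (0.5, 2) and r² = 185/4 = 46.25.
Check (-4, -3): distance² to centre = 45.25 ≤ 46.25, so it lies inside.
All remaining points lie in this disk, and no smaller disk contains both endpoints, so this is the minimum enclosing circle.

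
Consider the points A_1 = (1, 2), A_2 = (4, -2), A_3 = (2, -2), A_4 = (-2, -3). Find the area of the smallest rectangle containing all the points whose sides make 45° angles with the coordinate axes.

In coordinates u = x + y, v = x − y the rectangle is axis-aligned; the map (x,y)→(u,v) scales areas by 2.
u-values: 3, 2, 0, -5; range = 3 − (-5) = 8.
v-values: -1, 6, 4, 1; range = 6 − (-1) = 7.
Area = (8 × 7) / 2 = 28.

28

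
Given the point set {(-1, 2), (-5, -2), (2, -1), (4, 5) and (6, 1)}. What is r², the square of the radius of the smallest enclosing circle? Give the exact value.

The minimum enclosing circle is determined by three boundary points: (-5, -2), (4, 5), (6, 1).
Their circumcentre is (0.2, 0.6) with r² = 33.8.
The farthest remaining point (2, -1) is at distance² 5.8 ≤ 33.8.

33.8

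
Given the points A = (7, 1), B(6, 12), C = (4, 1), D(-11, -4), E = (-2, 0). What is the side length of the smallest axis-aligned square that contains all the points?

The bounding box has width 18 and height 16.
An axis-aligned square enclosing the set must have side ≥ max(width, height).
So the minimum side is max(18, 16) = 18.

18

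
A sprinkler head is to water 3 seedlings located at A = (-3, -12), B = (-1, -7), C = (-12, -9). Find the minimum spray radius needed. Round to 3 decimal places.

5.590

Side lengths²: AB² = 29, AC² = 90, BC² = 125.
Since BC² = 125 ≥ 90 + 29 = 119, the angle opposite BC is not acute, so the smallest enclosing circle has BC as diameter.
Centre = midpoint of BC = (-6.5, -8), r² = 125/4 = 31.25.
r = √(31.25) ≈ 5.590.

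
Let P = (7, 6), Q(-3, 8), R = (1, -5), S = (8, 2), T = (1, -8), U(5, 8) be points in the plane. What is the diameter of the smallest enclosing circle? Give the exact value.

17

By Welzl's lemma the MEC is supported by two points (diametrically opposite) or three points (on a circumcircle).
The minimum enclosing circle is determined by three boundary points: Q, T, U.
Their circumcentre is (1, 0.5) with r² = 72.25.
The farthest remaining point P is at distance² 66.25 ≤ 72.25.
Diameter = 2r = 2√(72.25) = 17.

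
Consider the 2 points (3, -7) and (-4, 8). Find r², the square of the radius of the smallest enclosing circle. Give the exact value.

68.5

The smallest circle enclosing two points has them as diameter endpoints.
Centre = midpoint = (-0.5, 0.5); r² = |(3, -7)−(-4, 8)|²/4 = 274/4 = 68.5.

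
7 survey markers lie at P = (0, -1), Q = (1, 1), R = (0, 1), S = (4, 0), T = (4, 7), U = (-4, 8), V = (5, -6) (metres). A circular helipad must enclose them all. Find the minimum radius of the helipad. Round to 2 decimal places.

By Welzl's lemma the MEC is supported by two points (diametrically opposite) or three points (on a circumcircle).
The farthest pair is U–V with squared distance 277. The circle on this segment as diameter has centre (0.5, 1) and r² = 277/4 = 69.25.
Check P: distance² to centre = 4.25 ≤ 69.25, so it lies inside.
All remaining points lie in this disk, and no smaller disk contains both endpoints, so this is the minimum enclosing circle.
r = √(69.25) ≈ 8.32.

8.32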